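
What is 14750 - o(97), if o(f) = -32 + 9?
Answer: 14773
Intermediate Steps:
o(f) = -23
14750 - o(97) = 14750 - 1*(-23) = 14750 + 23 = 14773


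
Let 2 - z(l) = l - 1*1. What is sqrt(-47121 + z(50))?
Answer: 8*I*sqrt(737) ≈ 217.18*I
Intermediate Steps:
z(l) = 3 - l (z(l) = 2 - (l - 1*1) = 2 - (l - 1) = 2 - (-1 + l) = 2 + (1 - l) = 3 - l)
sqrt(-47121 + z(50)) = sqrt(-47121 + (3 - 1*50)) = sqrt(-47121 + (3 - 50)) = sqrt(-47121 - 47) = sqrt(-47168) = 8*I*sqrt(737)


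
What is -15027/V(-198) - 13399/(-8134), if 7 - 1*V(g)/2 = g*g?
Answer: 293157706/159414199 ≈ 1.8390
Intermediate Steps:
V(g) = 14 - 2*g² (V(g) = 14 - 2*g*g = 14 - 2*g²)
-15027/V(-198) - 13399/(-8134) = -15027/(14 - 2*(-198)²) - 13399/(-8134) = -15027/(14 - 2*39204) - 13399*(-1/8134) = -15027/(14 - 78408) + 13399/8134 = -15027/(-78394) + 13399/8134 = -15027*(-1/78394) + 13399/8134 = 15027/78394 + 13399/8134 = 293157706/159414199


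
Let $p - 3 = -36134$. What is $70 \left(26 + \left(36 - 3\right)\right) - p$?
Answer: $40261$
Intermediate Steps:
$p = -36131$ ($p = 3 - 36134 = -36131$)
$70 \left(26 + \left(36 - 3\right)\right) - p = 70 \left(26 + \left(36 - 3\right)\right) - -36131 = 70 \left(26 + 33\right) + 36131 = 70 \cdot 59 + 36131 = 4130 + 36131 = 40261$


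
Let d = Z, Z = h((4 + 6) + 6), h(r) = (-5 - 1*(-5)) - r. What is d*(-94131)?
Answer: 1506096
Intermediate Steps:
h(r) = -r (h(r) = (-5 + 5) - r = 0 - r = -r)
Z = -16 (Z = -((4 + 6) + 6) = -(10 + 6) = -1*16 = -16)
d = -16
d*(-94131) = -16*(-94131) = 1506096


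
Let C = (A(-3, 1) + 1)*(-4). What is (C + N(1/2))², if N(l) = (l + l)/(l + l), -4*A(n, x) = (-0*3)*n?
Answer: 9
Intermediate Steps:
A(n, x) = 0 (A(n, x) = -(-0*3)*n/4 = -(-4*0)*n/4 = -0*n = -¼*0 = 0)
C = -4 (C = (0 + 1)*(-4) = 1*(-4) = -4)
N(l) = 1 (N(l) = (2*l)/((2*l)) = (2*l)*(1/(2*l)) = 1)
(C + N(1/2))² = (-4 + 1)² = (-3)² = 9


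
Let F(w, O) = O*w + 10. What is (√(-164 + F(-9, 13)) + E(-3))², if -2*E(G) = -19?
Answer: -723/4 + 19*I*√271 ≈ -180.75 + 312.78*I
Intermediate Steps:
F(w, O) = 10 + O*w
E(G) = 19/2 (E(G) = -½*(-19) = 19/2)
(√(-164 + F(-9, 13)) + E(-3))² = (√(-164 + (10 + 13*(-9))) + 19/2)² = (√(-164 + (10 - 117)) + 19/2)² = (√(-164 - 107) + 19/2)² = (√(-271) + 19/2)² = (I*√271 + 19/2)² = (19/2 + I*√271)²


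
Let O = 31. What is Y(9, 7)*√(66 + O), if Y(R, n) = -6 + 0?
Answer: -6*√97 ≈ -59.093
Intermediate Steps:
Y(R, n) = -6
Y(9, 7)*√(66 + O) = -6*√(66 + 31) = -6*√97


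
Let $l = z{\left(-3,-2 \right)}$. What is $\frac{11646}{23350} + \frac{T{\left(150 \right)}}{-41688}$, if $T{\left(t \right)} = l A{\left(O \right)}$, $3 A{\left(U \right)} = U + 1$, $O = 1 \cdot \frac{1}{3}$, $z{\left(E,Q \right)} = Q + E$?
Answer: $\frac{546244129}{1095091650} \approx 0.49881$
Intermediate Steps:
$z{\left(E,Q \right)} = E + Q$
$O = \frac{1}{3}$ ($O = 1 \cdot \frac{1}{3} = \frac{1}{3} \approx 0.33333$)
$l = -5$ ($l = -3 - 2 = -5$)
$A{\left(U \right)} = \frac{1}{3} + \frac{U}{3}$ ($A{\left(U \right)} = \frac{U + 1}{3} = \frac{1 + U}{3} = \frac{1}{3} + \frac{U}{3}$)
$T{\left(t \right)} = - \frac{20}{9}$ ($T{\left(t \right)} = - 5 \left(\frac{1}{3} + \frac{1}{3} \cdot \frac{1}{3}\right) = - 5 \left(\frac{1}{3} + \frac{1}{9}\right) = \left(-5\right) \frac{4}{9} = - \frac{20}{9}$)
$\frac{11646}{23350} + \frac{T{\left(150 \right)}}{-41688} = \frac{11646}{23350} - \frac{20}{9 \left(-41688\right)} = 11646 \cdot \frac{1}{23350} - - \frac{5}{93798} = \frac{5823}{11675} + \frac{5}{93798} = \frac{546244129}{1095091650}$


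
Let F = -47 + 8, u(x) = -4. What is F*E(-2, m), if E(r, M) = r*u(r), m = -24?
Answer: -312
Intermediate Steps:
E(r, M) = -4*r (E(r, M) = r*(-4) = -4*r)
F = -39
F*E(-2, m) = -(-156)*(-2) = -39*8 = -312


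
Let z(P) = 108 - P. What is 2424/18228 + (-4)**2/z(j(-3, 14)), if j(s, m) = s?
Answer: 46726/168609 ≈ 0.27713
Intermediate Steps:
2424/18228 + (-4)**2/z(j(-3, 14)) = 2424/18228 + (-4)**2/(108 - 1*(-3)) = 2424*(1/18228) + 16/(108 + 3) = 202/1519 + 16/111 = 46726/168609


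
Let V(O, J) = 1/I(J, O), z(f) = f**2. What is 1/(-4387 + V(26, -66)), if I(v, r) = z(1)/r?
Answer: -1/4361 ≈ -0.00022931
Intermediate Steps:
I(v, r) = 1/r (I(v, r) = 1**2/r = 1/r)
V(O, J) = O (V(O, J) = 1/(1/O) = O)
1/(-4387 + V(26, -66)) = 1/(-4387 + 26) = 1/(-4361) = -1/4361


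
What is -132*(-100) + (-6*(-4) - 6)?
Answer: 13218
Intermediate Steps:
-132*(-100) + (-6*(-4) - 6) = 13200 + (24 - 6) = 13200 + 18 = 13218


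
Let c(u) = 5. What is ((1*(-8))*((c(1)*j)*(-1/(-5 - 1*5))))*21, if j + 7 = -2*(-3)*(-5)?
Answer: 3108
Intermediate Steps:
j = -37 (j = -7 - 2*(-3)*(-5) = -7 + 6*(-5) = -7 - 30 = -37)
((1*(-8))*((c(1)*j)*(-1/(-5 - 1*5))))*21 = ((1*(-8))*((5*(-37))*(-1/(-5 - 1*5))))*21 = -(-1480)*(-1/(-5 - 5))*21 = -(-1480)*(-1/(-10))*21 = -(-1480)*(-1*(-⅒))*21 = -(-1480)/10*21 = -8*(-37/2)*21 = 148*21 = 3108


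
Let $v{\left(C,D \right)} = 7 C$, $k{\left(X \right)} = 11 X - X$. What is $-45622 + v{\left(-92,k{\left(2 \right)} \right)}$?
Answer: $-46266$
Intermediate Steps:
$k{\left(X \right)} = 10 X$
$-45622 + v{\left(-92,k{\left(2 \right)} \right)} = -45622 + 7 \left(-92\right) = -45622 - 644 = -46266$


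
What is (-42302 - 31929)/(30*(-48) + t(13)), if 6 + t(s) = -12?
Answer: 74231/1458 ≈ 50.913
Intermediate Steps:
t(s) = -18 (t(s) = -6 - 12 = -18)
(-42302 - 31929)/(30*(-48) + t(13)) = (-42302 - 31929)/(30*(-48) - 18) = -74231/(-1440 - 18) = -74231/(-1458) = -74231*(-1/1458) = 74231/1458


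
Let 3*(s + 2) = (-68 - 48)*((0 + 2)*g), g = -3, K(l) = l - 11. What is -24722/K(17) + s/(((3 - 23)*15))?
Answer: -41211/10 ≈ -4121.1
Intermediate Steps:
K(l) = -11 + l
s = 230 (s = -2 + ((-68 - 48)*((0 + 2)*(-3)))/3 = -2 + (-232*(-3))/3 = -2 + (-116*(-6))/3 = -2 + (⅓)*696 = -2 + 232 = 230)
-24722/K(17) + s/(((3 - 23)*15)) = -24722/(-11 + 17) + 230/(((3 - 23)*15)) = -24722/6 + 230/((-20*15)) = -24722*⅙ + 230/(-300) = -12361/3 + 230*(-1/300) = -12361/3 - 23/30 = -41211/10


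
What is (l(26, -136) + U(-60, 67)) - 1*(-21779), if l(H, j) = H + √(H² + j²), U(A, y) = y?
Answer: 21872 + 2*√4793 ≈ 22010.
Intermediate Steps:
(l(26, -136) + U(-60, 67)) - 1*(-21779) = ((26 + √(26² + (-136)²)) + 67) - 1*(-21779) = ((26 + √(676 + 18496)) + 67) + 21779 = ((26 + √19172) + 67) + 21779 = ((26 + 2*√4793) + 67) + 21779 = (93 + 2*√4793) + 21779 = 21872 + 2*√4793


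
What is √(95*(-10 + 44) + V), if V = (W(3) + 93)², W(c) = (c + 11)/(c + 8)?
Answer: 111*√119/11 ≈ 110.08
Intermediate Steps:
W(c) = (11 + c)/(8 + c)
V = 1075369/121 (V = ((11 + 3)/(8 + 3) + 93)² = (14/11 + 93)² = (1037/11)² = 1075369/121 ≈ 8887.3)
√(95*(-10 + 44) + V) = √(95*(-10 + 44) + 1075369/121) = √(95*34 + 1075369/121) = √(3230 + 1075369/121) = √(1466199/121) = 111*√119/11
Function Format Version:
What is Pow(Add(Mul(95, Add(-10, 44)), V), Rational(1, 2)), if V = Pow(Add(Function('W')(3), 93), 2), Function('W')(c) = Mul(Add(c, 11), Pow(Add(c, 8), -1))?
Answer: Mul(Rational(111, 11), Pow(119, Rational(1, 2))) ≈ 110.08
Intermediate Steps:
Function('W')(c) = Mul(Pow(Add(8, c), -1), Add(11, c)) (Function('W')(c) = Mul(Add(11, c), Pow(Add(8, c), -1)) = Mul(Pow(Add(8, c), -1), Add(11, c)))
V = Rational(1075369, 121) (V = Pow(Add(Mul(Pow(Add(8, 3), -1), Add(11, 3)), 93), 2) = Pow(Add(Mul(Pow(11, -1), 14), 93), 2) = Pow(Add(Mul(Rational(1, 11), 14), 93), 2) = Pow(Add(Rational(14, 11), 93), 2) = Pow(Rational(1037, 11), 2) = Rational(1075369, 121) ≈ 8887.3)
Pow(Add(Mul(95, Add(-10, 44)), V), Rational(1, 2)) = Pow(Add(Mul(95, Add(-10, 44)), Rational(1075369, 121)), Rational(1, 2)) = Pow(Add(Mul(95, 34), Rational(1075369, 121)), Rational(1, 2)) = Pow(Add(3230, Rational(1075369, 121)), Rational(1, 2)) = Pow(Rational(1466199, 121), Rational(1, 2)) = Mul(Rational(111, 11), Pow(119, Rational(1, 2)))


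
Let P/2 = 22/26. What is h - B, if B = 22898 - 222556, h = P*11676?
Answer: 2852426/13 ≈ 2.1942e+5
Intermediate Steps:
P = 22/13 (P = 2*(22/26) = 2*(22*(1/26)) = 2*(11/13) = 22/13 ≈ 1.6923)
h = 256872/13 (h = (22/13)*11676 = 256872/13 ≈ 19759.)
B = -199658
h - B = 256872/13 - 1*(-199658) = 256872/13 + 199658 = 2852426/13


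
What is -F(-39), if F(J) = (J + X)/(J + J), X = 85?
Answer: 23/39 ≈ 0.58974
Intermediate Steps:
F(J) = (85 + J)/(2*J) (F(J) = (J + 85)/(J + J) = (85 + J)/((2*J)) = (85 + J)*(1/(2*J)) = (85 + J)/(2*J))
-F(-39) = -(85 - 39)/(2*(-39)) = -(-1)*46/(2*39) = -1*(-23/39) = 23/39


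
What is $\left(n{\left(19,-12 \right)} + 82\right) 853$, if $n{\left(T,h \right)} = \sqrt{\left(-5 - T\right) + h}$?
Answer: $69946 + 5118 i \approx 69946.0 + 5118.0 i$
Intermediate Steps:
$n{\left(T,h \right)} = \sqrt{-5 + h - T}$
$\left(n{\left(19,-12 \right)} + 82\right) 853 = \left(\sqrt{-5 - 12 - 19} + 82\right) 853 = \left(\sqrt{-36} + 82\right) 853 = \left(6 i + 82\right) 853 = \left(82 + 6 i\right) 853 = 69946 + 5118 i$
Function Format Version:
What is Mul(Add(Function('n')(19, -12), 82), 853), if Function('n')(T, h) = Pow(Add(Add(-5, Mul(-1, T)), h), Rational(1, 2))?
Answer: Add(69946, Mul(5118, I)) ≈ Add(69946., Mul(5118.0, I))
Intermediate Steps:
Function('n')(T, h) = Pow(Add(-5, h, Mul(-1, T)), Rational(1, 2))
Mul(Add(Function('n')(19, -12), 82), 853) = Mul(Add(Pow(Add(-5, -12, Mul(-1, 19)), Rational(1, 2)), 82), 853) = Mul(Add(Pow(Add(-5, -12, -19), Rational(1, 2)), 82), 853) = Mul(Add(Pow(-36, Rational(1, 2)), 82), 853) = Mul(Add(Mul(6, I), 82), 853) = Mul(Add(82, Mul(6, I)), 853) = Add(69946, Mul(5118, I))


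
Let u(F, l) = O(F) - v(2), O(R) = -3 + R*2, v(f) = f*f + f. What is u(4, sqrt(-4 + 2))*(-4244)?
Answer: 4244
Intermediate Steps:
v(f) = f + f**2 (v(f) = f**2 + f = f + f**2)
O(R) = -3 + 2*R
u(F, l) = -9 + 2*F (u(F, l) = (-3 + 2*F) - 2*(1 + 2) = (-3 + 2*F) - 2*3 = (-3 + 2*F) - 1*6 = (-3 + 2*F) - 6 = -9 + 2*F)
u(4, sqrt(-4 + 2))*(-4244) = (-9 + 2*4)*(-4244) = (-9 + 8)*(-4244) = -1*(-4244) = 4244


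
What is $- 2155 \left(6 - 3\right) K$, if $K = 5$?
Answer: $-32325$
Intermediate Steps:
$- 2155 \left(6 - 3\right) K = - 2155 \left(6 - 3\right) 5 = - 2155 \cdot 3 \cdot 5 = \left(-2155\right) 15 = -32325$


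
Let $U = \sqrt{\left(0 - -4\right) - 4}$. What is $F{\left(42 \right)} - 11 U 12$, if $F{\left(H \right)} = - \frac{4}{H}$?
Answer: $- \frac{2}{21} \approx -0.095238$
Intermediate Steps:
$U = 0$ ($U = \sqrt{\left(0 + 4\right) - 4} = \sqrt{4 - 4} = \sqrt{0} = 0$)
$F{\left(42 \right)} - 11 U 12 = - \frac{4}{42} - 11 \cdot 0 \cdot 12 = \left(-4\right) \frac{1}{42} - 0 \cdot 12 = - \frac{2}{21} - 0 = - \frac{2}{21} + 0 = - \frac{2}{21}$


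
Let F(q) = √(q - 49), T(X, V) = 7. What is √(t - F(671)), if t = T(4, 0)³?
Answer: √(343 - √622) ≈ 17.834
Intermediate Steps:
F(q) = √(-49 + q)
t = 343 (t = 7³ = 343)
√(t - F(671)) = √(343 - √(-49 + 671)) = √(343 - √622)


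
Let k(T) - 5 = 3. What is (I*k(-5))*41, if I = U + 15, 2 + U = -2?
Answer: 3608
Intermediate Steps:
k(T) = 8 (k(T) = 5 + 3 = 8)
U = -4 (U = -2 - 2 = -4)
I = 11 (I = -4 + 15 = 11)
(I*k(-5))*41 = (11*8)*41 = 88*41 = 3608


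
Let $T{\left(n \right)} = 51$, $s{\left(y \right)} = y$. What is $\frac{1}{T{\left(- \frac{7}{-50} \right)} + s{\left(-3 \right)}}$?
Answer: $\frac{1}{48} \approx 0.020833$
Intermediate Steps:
$\frac{1}{T{\left(- \frac{7}{-50} \right)} + s{\left(-3 \right)}} = \frac{1}{51 - 3} = \frac{1}{48}$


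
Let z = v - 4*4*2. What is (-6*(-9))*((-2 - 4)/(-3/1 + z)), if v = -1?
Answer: 9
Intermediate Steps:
z = -33 (z = -1 - 4*4*2 = -1 - 16*2 = -1 - 32 = -33)
(-6*(-9))*((-2 - 4)/(-3/1 + z)) = (-6*(-9))*((-2 - 4)/(-3/1 - 33)) = 54*(-6/(-3*1 - 33)) = 54*(-6/(-3 - 33)) = 54*(-6/(-36)) = 54*(-6*(-1/36)) = 54*(1/6) = 9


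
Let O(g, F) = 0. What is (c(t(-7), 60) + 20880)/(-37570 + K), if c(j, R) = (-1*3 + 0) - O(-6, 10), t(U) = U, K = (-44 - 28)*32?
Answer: -20877/39874 ≈ -0.52357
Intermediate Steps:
K = -2304 (K = -72*32 = -2304)
c(j, R) = -3 (c(j, R) = (-1*3 + 0) - 1*0 = (-3 + 0) + 0 = -3 + 0 = -3)
(c(t(-7), 60) + 20880)/(-37570 + K) = (-3 + 20880)/(-37570 - 2304) = 20877/(-39874) = 20877*(-1/39874) = -20877/39874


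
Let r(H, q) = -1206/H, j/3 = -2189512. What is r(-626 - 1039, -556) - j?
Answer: 1215179294/185 ≈ 6.5685e+6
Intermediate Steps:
j = -6568536 (j = 3*(-2189512) = -6568536)
r(-626 - 1039, -556) - j = -1206/(-626 - 1039) - 1*(-6568536) = -1206/(-1665) + 6568536 = -1206*(-1/1665) + 6568536 = 134/185 + 6568536 = 1215179294/185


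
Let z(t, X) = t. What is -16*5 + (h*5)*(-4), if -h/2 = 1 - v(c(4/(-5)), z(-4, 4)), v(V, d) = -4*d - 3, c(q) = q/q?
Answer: -560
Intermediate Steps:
c(q) = 1
v(V, d) = -3 - 4*d
h = 24 (h = -2*(1 - (-3 - 4*(-4))) = -2*(1 - (-3 + 16)) = -2*(1 - 1*13) = -2*(1 - 13) = -2*(-12) = 24)
-16*5 + (h*5)*(-4) = -16*5 + (24*5)*(-4) = -80 + 120*(-4) = -80 - 480 = -560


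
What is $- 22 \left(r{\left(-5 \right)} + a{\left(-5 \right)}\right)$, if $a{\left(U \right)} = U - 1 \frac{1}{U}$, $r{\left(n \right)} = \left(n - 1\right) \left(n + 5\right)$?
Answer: $\frac{528}{5} \approx 105.6$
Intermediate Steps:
$r{\left(n \right)} = \left(-1 + n\right) \left(5 + n\right)$
$a{\left(U \right)} = U - \frac{1}{U}$
$- 22 \left(r{\left(-5 \right)} + a{\left(-5 \right)}\right) = - 22 \left(\left(-5 + \left(-5\right)^{2} + 4 \left(-5\right)\right) - \frac{24}{5}\right) = - 22 \left(\left(-5 + 25 - 20\right) - \frac{24}{5}\right) = - 22 \left(0 + \left(-5 + \frac{1}{5}\right)\right) = - 22 \left(0 - \frac{24}{5}\right) = \left(-22\right) \left(- \frac{24}{5}\right) = \frac{528}{5}$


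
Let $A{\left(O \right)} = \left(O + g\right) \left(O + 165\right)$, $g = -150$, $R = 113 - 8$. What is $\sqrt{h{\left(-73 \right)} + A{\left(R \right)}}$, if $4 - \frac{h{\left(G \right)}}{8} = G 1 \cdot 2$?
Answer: $5 i \sqrt{438} \approx 104.64 i$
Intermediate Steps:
$R = 105$
$h{\left(G \right)} = 32 - 16 G$ ($h{\left(G \right)} = 32 - 8 G 1 \cdot 2 = 32 - 8 G 2 = 32 - 8 \cdot 2 G = 32 - 16 G$)
$A{\left(O \right)} = \left(-150 + O\right) \left(165 + O\right)$ ($A{\left(O \right)} = \left(O - 150\right) \left(O + 165\right) = \left(-150 + O\right) \left(165 + O\right)$)
$\sqrt{h{\left(-73 \right)} + A{\left(R \right)}} = \sqrt{\left(32 - -1168\right) + \left(-24750 + 105^{2} + 15 \cdot 105\right)} = \sqrt{\left(32 + 1168\right) + \left(-24750 + 11025 + 1575\right)} = \sqrt{1200 - 12150} = \sqrt{-10950} = 5 i \sqrt{438}$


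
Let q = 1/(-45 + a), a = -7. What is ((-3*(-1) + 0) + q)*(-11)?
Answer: -1705/52 ≈ -32.788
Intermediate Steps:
q = -1/52 (q = 1/(-45 - 7) = 1/(-52) = -1/52 ≈ -0.019231)
((-3*(-1) + 0) + q)*(-11) = ((-3*(-1) + 0) - 1/52)*(-11) = ((3 + 0) - 1/52)*(-11) = (3 - 1/52)*(-11) = (155/52)*(-11) = -1705/52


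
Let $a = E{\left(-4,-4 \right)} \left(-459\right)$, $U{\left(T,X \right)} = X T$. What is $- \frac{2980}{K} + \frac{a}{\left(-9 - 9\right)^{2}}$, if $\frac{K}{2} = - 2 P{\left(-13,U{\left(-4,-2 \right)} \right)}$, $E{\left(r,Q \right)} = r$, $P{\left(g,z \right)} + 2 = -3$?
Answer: $- \frac{430}{3} \approx -143.33$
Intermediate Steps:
$U{\left(T,X \right)} = T X$
$P{\left(g,z \right)} = -5$ ($P{\left(g,z \right)} = -2 - 3 = -5$)
$a = 1836$ ($a = \left(-4\right) \left(-459\right) = 1836$)
$K = 20$ ($K = 2 \left(\left(-2\right) \left(-5\right)\right) = 2 \cdot 10 = 20$)
$- \frac{2980}{K} + \frac{a}{\left(-9 - 9\right)^{2}} = - \frac{2980}{20} + \frac{1836}{\left(-9 - 9\right)^{2}} = \left(-2980\right) \frac{1}{20} + \frac{1836}{\left(-18\right)^{2}} = -149 + \frac{1836}{324} = -149 + 1836 \cdot \frac{1}{324} = -149 + \frac{17}{3} = - \frac{430}{3}$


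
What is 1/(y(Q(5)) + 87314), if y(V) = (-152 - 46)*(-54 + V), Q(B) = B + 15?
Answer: 1/94046 ≈ 1.0633e-5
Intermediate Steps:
Q(B) = 15 + B
y(V) = 10692 - 198*V (y(V) = -198*(-54 + V) = 10692 - 198*V)
1/(y(Q(5)) + 87314) = 1/((10692 - 198*(15 + 5)) + 87314) = 1/((10692 - 198*20) + 87314) = 1/((10692 - 3960) + 87314) = 1/(6732 + 87314) = 1/94046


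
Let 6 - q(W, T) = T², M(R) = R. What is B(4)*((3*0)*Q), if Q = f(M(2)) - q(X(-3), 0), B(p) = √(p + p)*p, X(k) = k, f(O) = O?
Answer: 0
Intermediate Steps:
B(p) = √2*p^(3/2) (B(p) = √(2*p)*p = (√2*√p)*p = √2*p^(3/2))
q(W, T) = 6 - T²
Q = -4 (Q = 2 - (6 - 1*0²) = 2 - (6 - 1*0) = 2 - (6 + 0) = 2 - 1*6 = 2 - 6 = -4)
B(4)*((3*0)*Q) = (√2*4^(3/2))*((3*0)*(-4)) = (√2*8)*(0*(-4)) = (8*√2)*0 = 0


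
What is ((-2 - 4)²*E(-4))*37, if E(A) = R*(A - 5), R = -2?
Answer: 23976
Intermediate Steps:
E(A) = 10 - 2*A (E(A) = -2*(A - 5) = -2*(-5 + A) = 10 - 2*A)
((-2 - 4)²*E(-4))*37 = ((-2 - 4)²*(10 - 2*(-4)))*37 = ((-6)²*(10 + 8))*37 = (36*18)*37 = 648*37 = 23976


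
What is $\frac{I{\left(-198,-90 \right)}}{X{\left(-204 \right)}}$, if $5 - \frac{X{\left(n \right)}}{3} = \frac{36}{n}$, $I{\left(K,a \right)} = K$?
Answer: $- \frac{51}{4} \approx -12.75$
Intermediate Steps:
$X{\left(n \right)} = 15 - \frac{108}{n}$ ($X{\left(n \right)} = 15 - 3 \frac{36}{n} = 15 - \frac{108}{n}$)
$\frac{I{\left(-198,-90 \right)}}{X{\left(-204 \right)}} = - \frac{198}{15 - \frac{108}{-204}} = - \frac{198}{15 - - \frac{9}{17}} = - \frac{198}{15 + \frac{9}{17}} = - \frac{198}{\frac{264}{17}} = \left(-198\right) \frac{17}{264} = - \frac{51}{4}$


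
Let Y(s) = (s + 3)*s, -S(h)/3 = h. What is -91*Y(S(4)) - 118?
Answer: -9946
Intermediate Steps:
S(h) = -3*h
Y(s) = s*(3 + s) (Y(s) = (3 + s)*s = s*(3 + s))
-91*Y(S(4)) - 118 = -91*(-3*4)*(3 - 3*4) - 118 = -(-1092)*(3 - 12) - 118 = -(-1092)*(-9) - 118 = -91*108 - 118 = -9828 - 118 = -9946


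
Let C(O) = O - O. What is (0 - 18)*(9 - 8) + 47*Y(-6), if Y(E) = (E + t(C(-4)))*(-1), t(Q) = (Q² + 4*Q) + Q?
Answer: 264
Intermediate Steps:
C(O) = 0
t(Q) = Q² + 5*Q
Y(E) = -E (Y(E) = (E + 0*(5 + 0))*(-1) = (E + 0*5)*(-1) = (E + 0)*(-1) = E*(-1) = -E)
(0 - 18)*(9 - 8) + 47*Y(-6) = (0 - 18)*(9 - 8) + 47*(-1*(-6)) = -18*1 + 47*6 = -18 + 282 = 264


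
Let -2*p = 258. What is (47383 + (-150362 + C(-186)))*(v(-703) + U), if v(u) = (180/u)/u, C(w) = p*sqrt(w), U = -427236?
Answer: 21743385221432976/494209 + 27237560022576*I*sqrt(186)/494209 ≈ 4.3996e+10 + 7.5165e+8*I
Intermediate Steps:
p = -129 (p = -1/2*258 = -129)
C(w) = -129*sqrt(w)
v(u) = 180/u**2
(47383 + (-150362 + C(-186)))*(v(-703) + U) = (47383 + (-150362 - 129*I*sqrt(186)))*(180/(-703)**2 - 427236) = (47383 + (-150362 - 129*I*sqrt(186)))*(180*(1/494209) - 427236) = (47383 + (-150362 - 129*I*sqrt(186)))*(180/494209 - 427236) = (-102979 - 129*I*sqrt(186))*(-211143876144/494209) = 21743385221432976/494209 + 27237560022576*I*sqrt(186)/494209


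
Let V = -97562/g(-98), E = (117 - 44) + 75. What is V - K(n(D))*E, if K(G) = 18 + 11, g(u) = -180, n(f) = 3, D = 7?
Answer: -337499/90 ≈ -3750.0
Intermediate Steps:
K(G) = 29
E = 148 (E = 73 + 75 = 148)
V = 48781/90 (V = -97562/(-180) = -97562*(-1/180) = 48781/90 ≈ 542.01)
V - K(n(D))*E = 48781/90 - 29*148 = 48781/90 - 1*4292 = 48781/90 - 4292 = -337499/90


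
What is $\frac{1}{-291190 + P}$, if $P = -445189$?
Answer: $- \frac{1}{736379} \approx -1.358 \cdot 10^{-6}$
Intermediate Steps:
$\frac{1}{-291190 + P} = \frac{1}{-291190 - 445189} = \frac{1}{-736379} = - \frac{1}{736379}$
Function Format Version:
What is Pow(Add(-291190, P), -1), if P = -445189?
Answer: Rational(-1, 736379) ≈ -1.3580e-6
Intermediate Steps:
Pow(Add(-291190, P), -1) = Pow(Add(-291190, -445189), -1) = Pow(-736379, -1) = Rational(-1, 736379)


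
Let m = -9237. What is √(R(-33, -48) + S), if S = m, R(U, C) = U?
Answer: 3*I*√1030 ≈ 96.281*I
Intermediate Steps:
S = -9237
√(R(-33, -48) + S) = √(-33 - 9237) = √(-9270) = 3*I*√1030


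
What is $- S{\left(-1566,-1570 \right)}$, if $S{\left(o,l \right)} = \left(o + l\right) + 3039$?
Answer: $97$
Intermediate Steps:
$S{\left(o,l \right)} = 3039 + l + o$ ($S{\left(o,l \right)} = \left(l + o\right) + 3039 = 3039 + l + o$)
$- S{\left(-1566,-1570 \right)} = - (3039 - 1570 - 1566) = \left(-1\right) \left(-97\right) = 97$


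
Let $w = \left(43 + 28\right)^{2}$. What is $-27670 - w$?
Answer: $-32711$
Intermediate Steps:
$w = 5041$ ($w = 71^{2} = 5041$)
$-27670 - w = -27670 - 5041 = -32711$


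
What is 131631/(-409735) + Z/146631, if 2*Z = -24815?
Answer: -48769944347/120159705570 ≈ -0.40588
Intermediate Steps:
Z = -24815/2 (Z = (½)*(-24815) = -24815/2 ≈ -12408.)
131631/(-409735) + Z/146631 = 131631/(-409735) - 24815/2/146631 = 131631*(-1/409735) - 24815/2*1/146631 = -131631/409735 - 24815/293262 = -48769944347/120159705570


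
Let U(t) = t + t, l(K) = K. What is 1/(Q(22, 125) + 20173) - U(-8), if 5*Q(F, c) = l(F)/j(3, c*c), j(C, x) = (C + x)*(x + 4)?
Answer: 197090830308246/12318138730201 ≈ 16.000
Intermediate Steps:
j(C, x) = (4 + x)*(C + x) (j(C, x) = (C + x)*(4 + x) = (4 + x)*(C + x))
U(t) = 2*t
Q(F, c) = F/(5*(12 + c⁴ + 7*c²)) (Q(F, c) = (F/((c*c)² + 4*3 + 4*(c*c) + 3*(c*c)))/5 = (F/((c²)² + 12 + 4*c² + 3*c²))/5 = (F/(c⁴ + 12 + 4*c² + 3*c²))/5 = (F/(12 + c⁴ + 7*c²))/5 = F/(5*(12 + c⁴ + 7*c²)))
1/(Q(22, 125) + 20173) - U(-8) = 1/((⅕)*22/(12 + 125⁴ + 7*125²) + 20173) - 2*(-8) = 1/((⅕)*22/(12 + 244140625 + 7*15625) + 20173) - 1*(-16) = 1/((⅕)*22/(12 + 244140625 + 109375) + 20173) + 16 = 1/((⅕)*22/244250012 + 20173) + 16 = 1/((⅕)*22*(1/244250012) + 20173) + 16 = 1/(11/610625030 + 20173) + 16 = 1/(12318138730201/610625030) + 16 = 610625030/12318138730201 + 16 = 197090830308246/12318138730201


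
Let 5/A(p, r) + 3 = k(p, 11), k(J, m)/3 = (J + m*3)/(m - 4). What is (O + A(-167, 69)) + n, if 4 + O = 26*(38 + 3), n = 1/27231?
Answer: 4077306848/3839571 ≈ 1061.9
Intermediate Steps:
k(J, m) = 3*(J + 3*m)/(-4 + m) (k(J, m) = 3*((J + m*3)/(m - 4)) = 3*((J + 3*m)/(-4 + m)) = 3*(J + 3*m)/(-4 + m))
A(p, r) = 5/(78/7 + 3*p/7) (A(p, r) = 5/(-3 + 3*(p + 3*11)/(-4 + 11)) = 5/(-3 + 3*(p + 33)/7) = 5/(-3 + 3*(⅐)*(33 + p)) = 5/(-3 + (99/7 + 3*p/7)) = 5/(78/7 + 3*p/7))
n = 1/27231 ≈ 3.6723e-5
O = 1062 (O = -4 + 26*(38 + 3) = -4 + 26*41 = -4 + 1066 = 1062)
(O + A(-167, 69)) + n = (1062 + 35/(3*(26 - 167))) + 1/27231 = (1062 + (35/3)/(-141)) + 1/27231 = (1062 + (35/3)*(-1/141)) + 1/27231 = (1062 - 35/423) + 1/27231 = 449191/423 + 1/27231 = 4077306848/3839571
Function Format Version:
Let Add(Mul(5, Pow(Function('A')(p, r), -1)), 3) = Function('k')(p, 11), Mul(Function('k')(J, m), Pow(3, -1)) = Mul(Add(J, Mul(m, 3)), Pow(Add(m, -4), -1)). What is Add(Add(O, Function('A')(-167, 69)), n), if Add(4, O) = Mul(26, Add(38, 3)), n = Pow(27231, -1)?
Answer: Rational(4077306848, 3839571) ≈ 1061.9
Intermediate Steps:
Function('k')(J, m) = Mul(3, Pow(Add(-4, m), -1), Add(J, Mul(3, m))) (Function('k')(J, m) = Mul(3, Mul(Add(J, Mul(m, 3)), Pow(Add(m, -4), -1))) = Mul(3, Mul(Add(J, Mul(3, m)), Pow(Add(-4, m), -1))) = Mul(3, Mul(Pow(Add(-4, m), -1), Add(J, Mul(3, m)))) = Mul(3, Pow(Add(-4, m), -1), Add(J, Mul(3, m))))
Function('A')(p, r) = Mul(5, Pow(Add(Rational(78, 7), Mul(Rational(3, 7), p)), -1)) (Function('A')(p, r) = Mul(5, Pow(Add(-3, Mul(3, Pow(Add(-4, 11), -1), Add(p, Mul(3, 11)))), -1)) = Mul(5, Pow(Add(-3, Mul(3, Pow(7, -1), Add(p, 33))), -1)) = Mul(5, Pow(Add(-3, Mul(3, Rational(1, 7), Add(33, p))), -1)) = Mul(5, Pow(Add(-3, Add(Rational(99, 7), Mul(Rational(3, 7), p))), -1)) = Mul(5, Pow(Add(Rational(78, 7), Mul(Rational(3, 7), p)), -1)))
n = Rational(1, 27231) ≈ 3.6723e-5
O = 1062 (O = Add(-4, Mul(26, Add(38, 3))) = Add(-4, Mul(26, 41)) = Add(-4, 1066) = 1062)
Add(Add(O, Function('A')(-167, 69)), n) = Add(Add(1062, Mul(Rational(35, 3), Pow(Add(26, -167), -1))), Rational(1, 27231)) = Add(Add(1062, Mul(Rational(35, 3), Pow(-141, -1))), Rational(1, 27231)) = Add(Add(1062, Mul(Rational(35, 3), Rational(-1, 141))), Rational(1, 27231)) = Add(Add(1062, Rational(-35, 423)), Rational(1, 27231)) = Add(Rational(449191, 423), Rational(1, 27231)) = Rational(4077306848, 3839571)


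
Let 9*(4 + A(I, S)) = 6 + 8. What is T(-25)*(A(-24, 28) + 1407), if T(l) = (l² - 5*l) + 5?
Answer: 9543955/9 ≈ 1.0604e+6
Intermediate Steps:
A(I, S) = -22/9 (A(I, S) = -4 + (6 + 8)/9 = -4 + (⅑)*14 = -4 + 14/9 = -22/9)
T(l) = 5 + l² - 5*l
T(-25)*(A(-24, 28) + 1407) = (5 + (-25)² - 5*(-25))*(-22/9 + 1407) = (5 + 625 + 125)*(12641/9) = 755*(12641/9) = 9543955/9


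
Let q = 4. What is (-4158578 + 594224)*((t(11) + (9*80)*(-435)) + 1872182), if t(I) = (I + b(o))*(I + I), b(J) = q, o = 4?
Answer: -5557939964448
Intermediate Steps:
b(J) = 4
t(I) = 2*I*(4 + I) (t(I) = (I + 4)*(I + I) = (4 + I)*(2*I) = 2*I*(4 + I))
(-4158578 + 594224)*((t(11) + (9*80)*(-435)) + 1872182) = (-4158578 + 594224)*((2*11*(4 + 11) + (9*80)*(-435)) + 1872182) = -3564354*((2*11*15 + 720*(-435)) + 1872182) = -3564354*((330 - 313200) + 1872182) = -3564354*(-312870 + 1872182) = -3564354*1559312 = -5557939964448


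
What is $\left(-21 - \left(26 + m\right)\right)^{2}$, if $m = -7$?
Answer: $1600$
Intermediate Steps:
$\left(-21 - \left(26 + m\right)\right)^{2} = \left(-21 - 19\right)^{2} = \left(-40\right)^{2} = 1600$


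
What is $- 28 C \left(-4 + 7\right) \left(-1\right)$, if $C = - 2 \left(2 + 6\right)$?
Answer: $-1344$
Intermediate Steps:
$C = -16$ ($C = \left(-2\right) 8 = -16$)
$- 28 C \left(-4 + 7\right) \left(-1\right) = \left(-28\right) \left(-16\right) \left(-4 + 7\right) \left(-1\right) = 448 \cdot 3 \left(-1\right) = 448 \left(-3\right) = -1344$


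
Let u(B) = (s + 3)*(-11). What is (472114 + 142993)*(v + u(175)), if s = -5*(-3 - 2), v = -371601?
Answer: -228763829263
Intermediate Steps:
s = 25 (s = -5*(-5) = 25)
u(B) = -308 (u(B) = (25 + 3)*(-11) = 28*(-11) = -308)
(472114 + 142993)*(v + u(175)) = (472114 + 142993)*(-371601 - 308) = 615107*(-371909) = -228763829263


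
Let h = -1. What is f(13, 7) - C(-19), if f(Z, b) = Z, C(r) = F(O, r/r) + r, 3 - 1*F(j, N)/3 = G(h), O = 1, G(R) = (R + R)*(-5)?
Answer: 53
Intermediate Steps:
G(R) = -10*R (G(R) = (2*R)*(-5) = -10*R)
F(j, N) = -21 (F(j, N) = 9 - (-30)*(-1) = 9 - 3*10 = 9 - 30 = -21)
C(r) = -21 + r
f(13, 7) - C(-19) = 13 - (-21 - 19) = 13 - 1*(-40) = 13 + 40 = 53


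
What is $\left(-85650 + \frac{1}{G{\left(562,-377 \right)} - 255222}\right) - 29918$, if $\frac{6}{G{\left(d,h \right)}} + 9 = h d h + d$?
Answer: $- \frac{2356013246009676539}{20386380710316} \approx -1.1557 \cdot 10^{5}$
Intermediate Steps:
$G{\left(d,h \right)} = \frac{6}{-9 + d + d h^{2}}$ ($G{\left(d,h \right)} = \frac{6}{-9 + \left(h d h + d\right)} = \frac{6}{-9 + \left(d h h + d\right)} = \frac{6}{-9 + \left(d h^{2} + d\right)} = \frac{6}{-9 + \left(d + d h^{2}\right)} = \frac{6}{-9 + d + d h^{2}}$)
$\left(-85650 + \frac{1}{G{\left(562,-377 \right)} - 255222}\right) - 29918 = \left(-85650 + \frac{1}{\frac{6}{-9 + 562 + 562 \left(-377\right)^{2}} - 255222}\right) - 29918 = \left(-85650 + \frac{1}{\frac{6}{-9 + 562 + 562 \cdot 142129} - 255222}\right) - 29918 = \left(-85650 + \frac{1}{\frac{6}{-9 + 562 + 79876498} - 255222}\right) - 29918 = \left(-85650 + \frac{1}{\frac{6}{79877051} - 255222}\right) - 29918 = \left(-85650 + \frac{1}{- \frac{20386380710316}{79877051}}\right) - 29918 = \left(-85650 - \frac{79877051}{20386380710316}\right) - 29918 = - \frac{1746093507918442451}{20386380710316} - 29918 = - \frac{2356013246009676539}{20386380710316}$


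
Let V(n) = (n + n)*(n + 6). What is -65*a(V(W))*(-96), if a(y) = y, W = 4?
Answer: 499200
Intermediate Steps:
V(n) = 2*n*(6 + n) (V(n) = (2*n)*(6 + n) = 2*n*(6 + n))
-65*a(V(W))*(-96) = -130*4*(6 + 4)*(-96) = -130*4*10*(-96) = -65*80*(-96) = -5200*(-96) = 499200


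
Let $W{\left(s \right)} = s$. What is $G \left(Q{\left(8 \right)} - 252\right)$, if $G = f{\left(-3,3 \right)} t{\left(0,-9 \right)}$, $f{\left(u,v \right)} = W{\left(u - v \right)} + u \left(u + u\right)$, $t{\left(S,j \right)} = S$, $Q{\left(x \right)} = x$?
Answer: $0$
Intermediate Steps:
$f{\left(u,v \right)} = u - v + 2 u^{2}$ ($f{\left(u,v \right)} = \left(u - v\right) + u \left(u + u\right) = \left(u - v\right) + u 2 u = \left(u - v\right) + 2 u^{2} = u - v + 2 u^{2}$)
$G = 0$ ($G = \left(-3 - 3 + 2 \left(-3\right)^{2}\right) 0 = \left(-3 - 3 + 2 \cdot 9\right) 0 = \left(-3 - 3 + 18\right) 0 = 12 \cdot 0 = 0$)
$G \left(Q{\left(8 \right)} - 252\right) = 0 \left(8 - 252\right) = 0 \left(-244\right) = 0$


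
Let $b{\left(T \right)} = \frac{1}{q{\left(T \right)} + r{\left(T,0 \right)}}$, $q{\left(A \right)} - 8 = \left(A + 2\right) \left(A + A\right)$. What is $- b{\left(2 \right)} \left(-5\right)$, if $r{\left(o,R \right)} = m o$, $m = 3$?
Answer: $\frac{1}{6} \approx 0.16667$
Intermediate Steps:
$q{\left(A \right)} = 8 + 2 A \left(2 + A\right)$ ($q{\left(A \right)} = 8 + \left(A + 2\right) \left(A + A\right) = 8 + \left(2 + A\right) 2 A = 8 + 2 A \left(2 + A\right)$)
$r{\left(o,R \right)} = 3 o$
$b{\left(T \right)} = \frac{1}{8 + 2 T^{2} + 7 T}$ ($b{\left(T \right)} = \frac{1}{\left(8 + 2 T^{2} + 4 T\right) + 3 T} = \frac{1}{8 + 2 T^{2} + 7 T}$)
$- b{\left(2 \right)} \left(-5\right) = - \frac{1}{8 + 2 \cdot 2^{2} + 7 \cdot 2} \left(-5\right) = - \frac{1}{8 + 2 \cdot 4 + 14} \left(-5\right) = - \frac{1}{8 + 8 + 14} \left(-5\right) = - \frac{1}{30} \left(-5\right) = \left(-1\right) \frac{1}{30} \left(-5\right) = \left(- \frac{1}{30}\right) \left(-5\right) = \frac{1}{6}$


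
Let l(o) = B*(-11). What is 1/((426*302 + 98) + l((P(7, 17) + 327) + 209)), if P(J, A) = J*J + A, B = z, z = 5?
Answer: 1/128695 ≈ 7.7703e-6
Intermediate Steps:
B = 5
P(J, A) = A + J² (P(J, A) = J² + A = A + J²)
l(o) = -55 (l(o) = 5*(-11) = -55)
1/((426*302 + 98) + l((P(7, 17) + 327) + 209)) = 1/((426*302 + 98) - 55) = 1/((128652 + 98) - 55) = 1/(128750 - 55) = 1/128695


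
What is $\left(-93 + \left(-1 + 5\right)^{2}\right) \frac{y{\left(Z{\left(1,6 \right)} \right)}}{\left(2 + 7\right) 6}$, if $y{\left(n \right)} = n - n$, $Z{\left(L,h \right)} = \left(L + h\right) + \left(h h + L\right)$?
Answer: $0$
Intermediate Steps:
$Z{\left(L,h \right)} = h + h^{2} + 2 L$ ($Z{\left(L,h \right)} = \left(L + h\right) + \left(h^{2} + L\right) = \left(L + h\right) + \left(L + h^{2}\right) = h + h^{2} + 2 L$)
$y{\left(n \right)} = 0$
$\left(-93 + \left(-1 + 5\right)^{2}\right) \frac{y{\left(Z{\left(1,6 \right)} \right)}}{\left(2 + 7\right) 6} = \left(-93 + \left(-1 + 5\right)^{2}\right) \frac{0}{\left(2 + 7\right) 6} = \left(-93 + 4^{2}\right) \frac{0}{9 \cdot 6} = \left(-93 + 16\right) \frac{0}{54} = - 77 \cdot 0 \cdot \frac{1}{54} = \left(-77\right) 0 = 0$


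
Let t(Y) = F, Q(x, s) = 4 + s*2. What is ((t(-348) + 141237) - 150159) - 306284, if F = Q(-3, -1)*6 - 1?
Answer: -315195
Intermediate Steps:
Q(x, s) = 4 + 2*s
F = 11 (F = (4 + 2*(-1))*6 - 1 = (4 - 2)*6 - 1 = 2*6 - 1 = 12 - 1 = 11)
t(Y) = 11
((t(-348) + 141237) - 150159) - 306284 = ((11 + 141237) - 150159) - 306284 = (141248 - 150159) - 306284 = -8911 - 306284 = -315195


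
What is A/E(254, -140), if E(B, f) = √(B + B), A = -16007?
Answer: -16007*√127/254 ≈ -710.20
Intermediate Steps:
E(B, f) = √2*√B (E(B, f) = √(2*B) = √2*√B)
A/E(254, -140) = -16007*√127/254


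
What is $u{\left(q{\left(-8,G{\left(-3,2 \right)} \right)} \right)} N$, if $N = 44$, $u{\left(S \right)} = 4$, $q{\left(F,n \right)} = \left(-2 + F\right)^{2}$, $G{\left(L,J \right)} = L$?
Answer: $176$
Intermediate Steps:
$u{\left(q{\left(-8,G{\left(-3,2 \right)} \right)} \right)} N = 4 \cdot 44 = 176$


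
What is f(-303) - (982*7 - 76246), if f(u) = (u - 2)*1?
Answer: 69067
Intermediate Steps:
f(u) = -2 + u (f(u) = (-2 + u)*1 = -2 + u)
f(-303) - (982*7 - 76246) = (-2 - 303) - (982*7 - 76246) = -305 - (6874 - 76246) = -305 - 1*(-69372) = -305 + 69372 = 69067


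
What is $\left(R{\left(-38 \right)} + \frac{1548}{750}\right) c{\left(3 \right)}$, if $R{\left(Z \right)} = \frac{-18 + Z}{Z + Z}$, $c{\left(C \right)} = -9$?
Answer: $- \frac{59868}{2375} \approx -25.208$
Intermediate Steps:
$R{\left(Z \right)} = \frac{-18 + Z}{2 Z}$
$\left(R{\left(-38 \right)} + \frac{1548}{750}\right) c{\left(3 \right)} = \left(\frac{-18 - 38}{2 \left(-38\right)} + \frac{1548}{750}\right) \left(-9\right) = \left(\frac{1}{2} \left(- \frac{1}{38}\right) \left(-56\right) + 1548 \cdot \frac{1}{750}\right) \left(-9\right) = \left(\frac{14}{19} + \frac{258}{125}\right) \left(-9\right) = \frac{6652}{2375} \left(-9\right) = - \frac{59868}{2375}$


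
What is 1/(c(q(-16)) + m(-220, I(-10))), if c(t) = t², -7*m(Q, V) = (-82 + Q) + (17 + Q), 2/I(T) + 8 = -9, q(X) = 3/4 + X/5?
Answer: 2800/218807 ≈ 0.012797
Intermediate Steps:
q(X) = ¾ + X/5 (q(X) = 3*(¼) + X*(⅕) = ¾ + X/5)
I(T) = -2/17 (I(T) = 2/(-8 - 9) = 2/(-17) = 2*(-1/17) = -2/17)
m(Q, V) = 65/7 - 2*Q/7 (m(Q, V) = -((-82 + Q) + (17 + Q))/7 = -(-65 + 2*Q)/7 = 65/7 - 2*Q/7)
1/(c(q(-16)) + m(-220, I(-10))) = 1/((¾ + (⅕)*(-16))² + (65/7 - 2/7*(-220))) = 1/((¾ - 16/5)² + (65/7 + 440/7)) = 1/((-49/20)² + 505/7) = 1/(2401/400 + 505/7) = 1/(218807/2800) = 2800/218807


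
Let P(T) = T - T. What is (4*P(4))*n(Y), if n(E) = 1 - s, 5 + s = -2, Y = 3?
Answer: 0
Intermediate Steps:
s = -7 (s = -5 - 2 = -7)
n(E) = 8 (n(E) = 1 - 1*(-7) = 1 + 7 = 8)
P(T) = 0
(4*P(4))*n(Y) = (4*0)*8 = 0*8 = 0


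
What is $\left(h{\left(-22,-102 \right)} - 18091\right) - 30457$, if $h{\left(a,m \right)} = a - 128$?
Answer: $-48698$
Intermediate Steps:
$h{\left(a,m \right)} = -128 + a$
$\left(h{\left(-22,-102 \right)} - 18091\right) - 30457 = \left(\left(-128 - 22\right) - 18091\right) - 30457 = \left(-150 - 18091\right) - 30457 = -18241 - 30457 = -48698$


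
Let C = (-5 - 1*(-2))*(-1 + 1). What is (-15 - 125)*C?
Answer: 0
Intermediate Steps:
C = 0 (C = (-5 + 2)*0 = -3*0 = 0)
(-15 - 125)*C = (-15 - 125)*0 = -140*0 = 0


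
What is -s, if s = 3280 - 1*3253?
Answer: -27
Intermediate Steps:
s = 27 (s = 3280 - 3253 = 27)
-s = -1*27 = -27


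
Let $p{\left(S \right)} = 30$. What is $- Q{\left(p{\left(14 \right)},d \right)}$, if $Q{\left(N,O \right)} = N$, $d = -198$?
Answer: $-30$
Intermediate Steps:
$- Q{\left(p{\left(14 \right)},d \right)} = \left(-1\right) 30 = -30$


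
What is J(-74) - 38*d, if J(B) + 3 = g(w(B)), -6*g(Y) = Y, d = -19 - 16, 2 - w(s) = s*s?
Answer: 6718/3 ≈ 2239.3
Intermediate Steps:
w(s) = 2 - s² (w(s) = 2 - s*s = 2 - s²)
d = -35
g(Y) = -Y/6
J(B) = -10/3 + B²/6 (J(B) = -3 - (2 - B²)/6 = -3 + (-⅓ + B²/6) = -10/3 + B²/6)
J(-74) - 38*d = (-10/3 + (⅙)*(-74)²) - 38*(-35) = (-10/3 + (⅙)*5476) - 1*(-1330) = (-10/3 + 2738/3) + 1330 = 2728/3 + 1330 = 6718/3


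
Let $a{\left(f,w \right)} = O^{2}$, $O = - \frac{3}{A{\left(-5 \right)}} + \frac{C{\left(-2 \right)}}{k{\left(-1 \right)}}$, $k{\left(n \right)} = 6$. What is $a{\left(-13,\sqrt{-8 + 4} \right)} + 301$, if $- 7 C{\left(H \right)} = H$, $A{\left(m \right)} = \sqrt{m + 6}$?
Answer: $\frac{136585}{441} \approx 309.72$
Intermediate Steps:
$A{\left(m \right)} = \sqrt{6 + m}$
$C{\left(H \right)} = - \frac{H}{7}$
$O = - \frac{62}{21}$ ($O = - \frac{3}{\sqrt{6 - 5}} + \frac{\left(- \frac{1}{7}\right) \left(-2\right)}{6} = - \frac{3}{\sqrt{1}} + \frac{2}{7} \cdot \frac{1}{6} = - \frac{3}{1} + \frac{1}{21} = \left(-3\right) 1 + \frac{1}{21} = -3 + \frac{1}{21} = - \frac{62}{21} \approx -2.9524$)
$a{\left(f,w \right)} = \frac{3844}{441}$ ($a{\left(f,w \right)} = \left(- \frac{62}{21}\right)^{2} = \frac{3844}{441}$)
$a{\left(-13,\sqrt{-8 + 4} \right)} + 301 = \frac{3844}{441} + 301 = \frac{136585}{441}$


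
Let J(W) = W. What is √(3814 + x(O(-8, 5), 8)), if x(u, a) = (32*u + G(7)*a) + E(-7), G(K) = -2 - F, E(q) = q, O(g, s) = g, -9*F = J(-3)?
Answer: √31791/3 ≈ 59.433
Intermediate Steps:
F = ⅓ (F = -⅑*(-3) = ⅓ ≈ 0.33333)
G(K) = -7/3 (G(K) = -2 - 1*⅓ = -2 - ⅓ = -7/3)
x(u, a) = -7 + 32*u - 7*a/3 (x(u, a) = (32*u - 7*a/3) - 7 = -7 + 32*u - 7*a/3)
√(3814 + x(O(-8, 5), 8)) = √(3814 + (-7 + 32*(-8) - 7/3*8)) = √(3814 + (-7 - 256 - 56/3)) = √(3814 - 845/3) = √(10597/3) = √31791/3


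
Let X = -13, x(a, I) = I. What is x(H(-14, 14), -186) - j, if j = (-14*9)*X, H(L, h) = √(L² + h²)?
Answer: -1824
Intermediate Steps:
j = 1638 (j = -14*9*(-13) = -126*(-13) = 1638)
x(H(-14, 14), -186) - j = -186 - 1*1638 = -186 - 1638 = -1824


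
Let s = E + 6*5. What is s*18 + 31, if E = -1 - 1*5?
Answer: 463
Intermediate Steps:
E = -6 (E = -1 - 5 = -6)
s = 24 (s = -6 + 6*5 = -6 + 30 = 24)
s*18 + 31 = 24*18 + 31 = 432 + 31 = 463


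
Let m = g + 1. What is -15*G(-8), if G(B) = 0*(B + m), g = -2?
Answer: 0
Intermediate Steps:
m = -1 (m = -2 + 1 = -1)
G(B) = 0 (G(B) = 0*(B - 1) = 0*(-1 + B) = 0)
-15*G(-8) = -15*0 = 0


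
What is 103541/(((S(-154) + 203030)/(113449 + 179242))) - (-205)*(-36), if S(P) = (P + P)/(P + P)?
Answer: 28807150051/203031 ≈ 1.4189e+5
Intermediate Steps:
S(P) = 1 (S(P) = (2*P)/((2*P)) = (2*P)*(1/(2*P)) = 1)
103541/(((S(-154) + 203030)/(113449 + 179242))) - (-205)*(-36) = 103541/(((1 + 203030)/(113449 + 179242))) - (-205)*(-36) = 103541/((203031/292691)) - 1*7380 = 103541/((203031*(1/292691))) - 7380 = 103541/(203031/292691) - 7380 = 103541*(292691/203031) - 7380 = 30305518831/203031 - 7380 = 28807150051/203031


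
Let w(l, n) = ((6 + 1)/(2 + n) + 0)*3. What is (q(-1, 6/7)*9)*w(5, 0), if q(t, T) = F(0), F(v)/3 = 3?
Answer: 1701/2 ≈ 850.50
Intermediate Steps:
F(v) = 9 (F(v) = 3*3 = 9)
q(t, T) = 9
w(l, n) = 21/(2 + n) (w(l, n) = (7/(2 + n) + 0)*3 = (7/(2 + n))*3 = 21/(2 + n))
(q(-1, 6/7)*9)*w(5, 0) = (9*9)*(21/(2 + 0)) = 81*(21/2) = 1701/2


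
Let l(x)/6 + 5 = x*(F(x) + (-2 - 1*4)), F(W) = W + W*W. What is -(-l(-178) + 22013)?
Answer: -33664043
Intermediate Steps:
F(W) = W + W²
l(x) = -30 + 6*x*(-6 + x*(1 + x)) (l(x) = -30 + 6*(x*(x*(1 + x) + (-2 - 1*4))) = -30 + 6*(x*(x*(1 + x) + (-2 - 4))) = -30 + 6*(x*(x*(1 + x) - 6)) = -30 + 6*(x*(-6 + x*(1 + x))) = -30 + 6*x*(-6 + x*(1 + x)))
-(-l(-178) + 22013) = -(-(-30 - 36*(-178) + 6*(-178)²*(1 - 178)) + 22013) = -(-(-30 + 6408 + 6*31684*(-177)) + 22013) = -(-(-30 + 6408 - 33648408) + 22013) = -(-1*(-33642030) + 22013) = -(33642030 + 22013) = -1*33664043 = -33664043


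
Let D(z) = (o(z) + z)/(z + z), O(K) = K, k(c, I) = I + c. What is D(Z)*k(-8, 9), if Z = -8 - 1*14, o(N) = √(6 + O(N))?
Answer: ½ - I/11 ≈ 0.5 - 0.090909*I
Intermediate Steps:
o(N) = √(6 + N)
Z = -22 (Z = -8 - 14 = -22)
D(z) = (z + √(6 + z))/(2*z) (D(z) = (√(6 + z) + z)/(z + z) = (z + √(6 + z))/((2*z)) = (z + √(6 + z))*(1/(2*z)) = (z + √(6 + z))/(2*z))
D(Z)*k(-8, 9) = ((½)*(-22 + √(6 - 22))/(-22))*(9 - 8) = ((½)*(-1/22)*(-22 + √(-16)))*1 = ((½)*(-1/22)*(-22 + 4*I))*1 = (½ - I/11)*1 = ½ - I/11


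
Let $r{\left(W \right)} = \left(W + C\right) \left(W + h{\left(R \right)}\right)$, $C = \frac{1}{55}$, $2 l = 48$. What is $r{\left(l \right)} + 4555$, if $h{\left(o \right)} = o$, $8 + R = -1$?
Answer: $\frac{54068}{11} \approx 4915.3$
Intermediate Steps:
$l = 24$ ($l = \frac{1}{2} \cdot 48 = 24$)
$R = -9$ ($R = -8 - 1 = -9$)
$C = \frac{1}{55} \approx 0.018182$
$r{\left(W \right)} = \left(-9 + W\right) \left(\frac{1}{55} + W\right)$ ($r{\left(W \right)} = \left(W + \frac{1}{55}\right) \left(W - 9\right) = \left(\frac{1}{55} + W\right) \left(-9 + W\right) = \left(-9 + W\right) \left(\frac{1}{55} + W\right)$)
$r{\left(l \right)} + 4555 = \left(- \frac{9}{55} + 24^{2} - \frac{11856}{55}\right) + 4555 = \left(- \frac{9}{55} + 576 - \frac{11856}{55}\right) + 4555 = \frac{3963}{11} + 4555 = \frac{54068}{11}$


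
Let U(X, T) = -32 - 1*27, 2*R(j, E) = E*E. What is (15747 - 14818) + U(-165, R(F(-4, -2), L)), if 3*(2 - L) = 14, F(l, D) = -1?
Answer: 870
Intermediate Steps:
L = -8/3 (L = 2 - 1/3*14 = 2 - 14/3 = -8/3 ≈ -2.6667)
R(j, E) = E**2/2 (R(j, E) = (E*E)/2 = E**2/2)
U(X, T) = -59 (U(X, T) = -32 - 27 = -59)
(15747 - 14818) + U(-165, R(F(-4, -2), L)) = (15747 - 14818) - 59 = 929 - 59 = 870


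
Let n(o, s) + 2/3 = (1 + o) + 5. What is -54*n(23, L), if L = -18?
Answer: -1530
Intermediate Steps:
n(o, s) = 16/3 + o (n(o, s) = -⅔ + ((1 + o) + 5) = -⅔ + (6 + o) = 16/3 + o)
-54*n(23, L) = -54*(16/3 + 23) = -54*85/3 = -1530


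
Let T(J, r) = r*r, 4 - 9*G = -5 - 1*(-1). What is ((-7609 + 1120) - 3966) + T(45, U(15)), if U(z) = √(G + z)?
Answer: -93952/9 ≈ -10439.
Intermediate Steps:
G = 8/9 (G = 4/9 - (-5 - 1*(-1))/9 = 4/9 - (-5 + 1)/9 = 4/9 - ⅑*(-4) = 4/9 + 4/9 = 8/9 ≈ 0.88889)
U(z) = √(8/9 + z)
T(J, r) = r²
((-7609 + 1120) - 3966) + T(45, U(15)) = ((-7609 + 1120) - 3966) + (√(8 + 9*15)/3)² = (-6489 - 3966) + (√(8 + 135)/3)² = -10455 + (√143/3)² = -10455 + 143/9 = -93952/9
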